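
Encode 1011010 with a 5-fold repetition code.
Repeat each bit 5× and concatenate:
1→11111  0→00000  1→11111  1→11111  0→00000  1→11111  0→00000
Codeword = 11111000001111111111000001111100000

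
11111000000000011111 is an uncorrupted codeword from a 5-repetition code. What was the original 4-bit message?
Split into 5-bit blocks: 11111 00000 00000 11111
Data = 1001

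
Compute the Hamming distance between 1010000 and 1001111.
XOR = 0011111, count of 1s = 5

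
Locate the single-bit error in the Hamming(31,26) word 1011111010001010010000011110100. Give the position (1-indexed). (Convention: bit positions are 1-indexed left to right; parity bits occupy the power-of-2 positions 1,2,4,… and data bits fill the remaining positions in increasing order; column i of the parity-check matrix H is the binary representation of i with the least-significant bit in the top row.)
Syndrome s = H · r^T (mod 2), r = 1011111010001010010000011110100:
  s[0] = (1010101010101010101010101010101)·(1011111010001010010000011110100) mod 2 = 1+0+1+0+1+0+1+0+1+0+0+0+1+0+1+0+0+0+0+0+0+0+0+0+1+0+1+0+1+0+0 mod 2 = 0
  s[1] = (0110011001100110011001100110011)·(1011111010001010010000011110100) mod 2 = 0+0+1+0+0+1+1+0+0+0+0+0+0+0+1+0+0+1+0+0+0+0+0+0+0+1+1+0+0+0+0 mod 2 = 1
  s[2] = (0001111000011110000111100001111)·(1011111010001010010000011110100) mod 2 = 0+0+0+1+1+1+1+0+0+0+0+0+1+0+1+0+0+0+0+0+0+0+0+0+0+0+0+0+1+0+0 mod 2 = 1
  s[3] = (0000000111111110000000011111111)·(1011111010001010010000011110100) mod 2 = 0+0+0+0+0+0+0+0+1+0+0+0+1+0+1+0+0+0+0+0+0+0+0+1+1+1+1+0+1+0+0 mod 2 = 0
  s[4] = (0000000000000001111111111111111)·(1011111010001010010000011110100) mod 2 = 0+0+0+0+0+0+0+0+0+0+0+0+0+0+0+0+0+1+0+0+0+0+0+1+1+1+1+0+1+0+0 mod 2 = 0
Syndrome = 01100
Column i of H is the binary representation of i, so the syndrome is the binary index of the flipped bit.
Read s = 01100 with s[0] as LSB: 0·2^0 + 1·2^1 + 1·2^2 + 0·2^3 + 0·2^4 = 6.
Error is at bit position 6.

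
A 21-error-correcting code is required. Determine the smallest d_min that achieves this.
Correcting t errors requires d_min ≥ 2t + 1 = 2·21 + 1 = 43.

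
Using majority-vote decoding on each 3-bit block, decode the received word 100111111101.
Split into 3-bit blocks and majority-vote each:
  block 1 = 100: 1 ones, 2 zeros → 0
  block 2 = 111: 3 ones, 0 zeros → 1
  block 3 = 111: 3 ones, 0 zeros → 1
  block 4 = 101: 2 ones, 1 zeros → 1
Decoded = 0111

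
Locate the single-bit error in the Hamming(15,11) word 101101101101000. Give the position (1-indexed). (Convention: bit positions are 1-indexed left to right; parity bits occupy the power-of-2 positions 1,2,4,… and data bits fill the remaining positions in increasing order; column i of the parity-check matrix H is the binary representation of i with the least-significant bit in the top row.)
Syndrome s = H · r^T (mod 2), r = 101101101101000:
  s[0] = (101010101010101)·(101101101101000) mod 2 = 1+0+1+0+0+0+1+0+1+0+0+0+0+0+0 mod 2 = 0
  s[1] = (011001100110011)·(101101101101000) mod 2 = 0+0+1+0+0+1+1+0+0+1+0+0+0+0+0 mod 2 = 0
  s[2] = (000111100001111)·(101101101101000) mod 2 = 0+0+0+1+0+1+1+0+0+0+0+1+0+0+0 mod 2 = 0
  s[3] = (000000011111111)·(101101101101000) mod 2 = 0+0+0+0+0+0+0+0+1+1+0+1+0+0+0 mod 2 = 1
Syndrome = 0001
Column i of H is the binary representation of i, so the syndrome is the binary index of the flipped bit.
Read s = 0001 with s[0] as LSB: 0·2^0 + 0·2^1 + 0·2^2 + 1·2^3 = 8.
Error is at bit position 8.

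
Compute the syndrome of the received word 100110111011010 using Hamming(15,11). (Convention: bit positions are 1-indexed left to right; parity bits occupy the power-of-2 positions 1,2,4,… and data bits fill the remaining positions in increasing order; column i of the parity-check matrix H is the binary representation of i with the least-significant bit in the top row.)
Syndrome s = H · r^T (mod 2), r = 100110111011010:
  s[0] = (101010101010101)·(100110111011010) mod 2 = 1+0+0+0+1+0+1+0+1+0+1+0+0+0+0 mod 2 = 1
  s[1] = (011001100110011)·(100110111011010) mod 2 = 0+0+0+0+0+0+1+0+0+0+1+0+0+1+0 mod 2 = 1
  s[2] = (000111100001111)·(100110111011010) mod 2 = 0+0+0+1+1+0+1+0+0+0+0+1+0+1+0 mod 2 = 1
  s[3] = (000000011111111)·(100110111011010) mod 2 = 0+0+0+0+0+0+0+1+1+0+1+1+0+1+0 mod 2 = 1
Syndrome = 1111
Non-zero syndrome: error at position 15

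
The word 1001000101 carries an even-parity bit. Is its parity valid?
Sum of all bits: 1+0+0+1+0+0+0+1+0+1 = 4; 4 mod 2 = 0. Result is 0 → valid parity.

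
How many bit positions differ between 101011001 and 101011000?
XOR = 000000001, count of 1s = 1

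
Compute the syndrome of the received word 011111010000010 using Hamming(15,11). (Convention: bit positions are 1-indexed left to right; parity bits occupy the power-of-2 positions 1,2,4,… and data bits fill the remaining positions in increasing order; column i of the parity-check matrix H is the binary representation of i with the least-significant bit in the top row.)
Syndrome s = H · r^T (mod 2), r = 011111010000010:
  s[0] = (101010101010101)·(011111010000010) mod 2 = 0+0+1+0+1+0+0+0+0+0+0+0+0+0+0 mod 2 = 0
  s[1] = (011001100110011)·(011111010000010) mod 2 = 0+1+1+0+0+1+0+0+0+0+0+0+0+1+0 mod 2 = 0
  s[2] = (000111100001111)·(011111010000010) mod 2 = 0+0+0+1+1+1+0+0+0+0+0+0+0+1+0 mod 2 = 0
  s[3] = (000000011111111)·(011111010000010) mod 2 = 0+0+0+0+0+0+0+1+0+0+0+0+0+1+0 mod 2 = 0
Syndrome = 0000
s = 0: no error detected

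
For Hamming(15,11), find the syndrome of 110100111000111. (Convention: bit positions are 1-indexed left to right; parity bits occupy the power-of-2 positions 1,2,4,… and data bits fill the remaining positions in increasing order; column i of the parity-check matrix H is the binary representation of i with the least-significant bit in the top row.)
Syndrome s = H · r^T (mod 2), r = 110100111000111:
  s[0] = (101010101010101)·(110100111000111) mod 2 = 1+0+0+0+0+0+1+0+1+0+0+0+1+0+1 mod 2 = 1
  s[1] = (011001100110011)·(110100111000111) mod 2 = 0+1+0+0+0+0+1+0+0+0+0+0+0+1+1 mod 2 = 0
  s[2] = (000111100001111)·(110100111000111) mod 2 = 0+0+0+1+0+0+1+0+0+0+0+0+1+1+1 mod 2 = 1
  s[3] = (000000011111111)·(110100111000111) mod 2 = 0+0+0+0+0+0+0+1+1+0+0+0+1+1+1 mod 2 = 1
Syndrome = 1011
Non-zero syndrome: error at position 13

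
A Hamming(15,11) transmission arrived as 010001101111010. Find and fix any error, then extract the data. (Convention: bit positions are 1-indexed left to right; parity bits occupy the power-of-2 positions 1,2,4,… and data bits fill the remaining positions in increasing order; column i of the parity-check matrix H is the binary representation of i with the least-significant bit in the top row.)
Syndrome s = H · r^T (mod 2), r = 010001101111010:
  s[0] = (101010101010101)·(010001101111010) mod 2 = 0+0+0+0+0+0+1+0+1+0+1+0+0+0+0 mod 2 = 1
  s[1] = (011001100110011)·(010001101111010) mod 2 = 0+1+0+0+0+1+1+0+0+1+1+0+0+1+0 mod 2 = 0
  s[2] = (000111100001111)·(010001101111010) mod 2 = 0+0+0+0+0+1+1+0+0+0+0+1+0+1+0 mod 2 = 0
  s[3] = (000000011111111)·(010001101111010) mod 2 = 0+0+0+0+0+0+0+0+1+1+1+1+0+1+0 mod 2 = 1
Syndrome = 1001
Column 9 of H equals this syndrome → error at bit 9 (1-indexed).
Flip bit 9: 010001101111010 → 010001100111010
Extract data bits at positions {3,5,6,7,9,10,11,12,13,14,15}: 00110111010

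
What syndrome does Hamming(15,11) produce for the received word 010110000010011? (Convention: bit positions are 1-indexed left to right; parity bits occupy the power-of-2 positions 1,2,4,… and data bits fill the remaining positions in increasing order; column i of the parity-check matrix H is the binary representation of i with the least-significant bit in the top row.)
Syndrome s = H · r^T (mod 2), r = 010110000010011:
  s[0] = (101010101010101)·(010110000010011) mod 2 = 0+0+0+0+1+0+0+0+0+0+1+0+0+0+1 mod 2 = 1
  s[1] = (011001100110011)·(010110000010011) mod 2 = 0+1+0+0+0+0+0+0+0+0+1+0+0+1+1 mod 2 = 0
  s[2] = (000111100001111)·(010110000010011) mod 2 = 0+0+0+1+1+0+0+0+0+0+0+0+0+1+1 mod 2 = 0
  s[3] = (000000011111111)·(010110000010011) mod 2 = 0+0+0+0+0+0+0+0+0+0+1+0+0+1+1 mod 2 = 1
Syndrome = 1001
Non-zero syndrome: error at position 9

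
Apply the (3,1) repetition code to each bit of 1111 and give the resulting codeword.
Repeat each bit 3× and concatenate:
1→111  1→111  1→111  1→111
Codeword = 111111111111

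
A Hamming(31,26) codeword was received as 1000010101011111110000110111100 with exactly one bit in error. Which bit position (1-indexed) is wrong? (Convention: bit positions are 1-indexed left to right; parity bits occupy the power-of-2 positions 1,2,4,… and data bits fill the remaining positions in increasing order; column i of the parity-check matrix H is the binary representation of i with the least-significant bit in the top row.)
Syndrome s = H · r^T (mod 2), r = 1000010101011111110000110111100:
  s[0] = (1010101010101010101010101010101)·(1000010101011111110000110111100) mod 2 = 1+0+0+0+0+0+0+0+0+0+0+0+1+0+1+0+1+0+0+0+0+0+1+0+0+0+1+0+1+0+0 mod 2 = 1
  s[1] = (0110011001100110011001100110011)·(1000010101011111110000110111100) mod 2 = 0+0+0+0+0+1+0+0+0+1+0+0+0+1+1+0+0+1+0+0+0+0+1+0+0+1+1+0+0+0+0 mod 2 = 0
  s[2] = (0001111000011110000111100001111)·(1000010101011111110000110111100) mod 2 = 0+0+0+0+0+1+0+0+0+0+0+1+1+1+1+0+0+0+0+0+0+0+1+0+0+0+0+1+1+0+0 mod 2 = 0
  s[3] = (0000000111111110000000011111111)·(1000010101011111110000110111100) mod 2 = 0+0+0+0+0+0+0+1+0+1+0+1+1+1+1+0+0+0+0+0+0+0+0+1+0+1+1+1+1+0+0 mod 2 = 1
  s[4] = (0000000000000001111111111111111)·(1000010101011111110000110111100) mod 2 = 0+0+0+0+0+0+0+0+0+0+0+0+0+0+0+1+1+1+0+0+0+0+1+1+0+1+1+1+1+0+0 mod 2 = 1
Syndrome = 10011
Column i of H is the binary representation of i, so the syndrome is the binary index of the flipped bit.
Read s = 10011 with s[0] as LSB: 1·2^0 + 0·2^1 + 0·2^2 + 1·2^3 + 1·2^4 = 25.
Error is at bit position 25.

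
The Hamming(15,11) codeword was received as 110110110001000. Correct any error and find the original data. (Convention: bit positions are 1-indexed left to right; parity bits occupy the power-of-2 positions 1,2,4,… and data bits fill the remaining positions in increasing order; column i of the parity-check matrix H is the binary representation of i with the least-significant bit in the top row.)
Syndrome s = H · r^T (mod 2), r = 110110110001000:
  s[0] = (101010101010101)·(110110110001000) mod 2 = 1+0+0+0+1+0+1+0+0+0+0+0+0+0+0 mod 2 = 1
  s[1] = (011001100110011)·(110110110001000) mod 2 = 0+1+0+0+0+0+1+0+0+0+0+0+0+0+0 mod 2 = 0
  s[2] = (000111100001111)·(110110110001000) mod 2 = 0+0+0+1+1+0+1+0+0+0+0+1+0+0+0 mod 2 = 0
  s[3] = (000000011111111)·(110110110001000) mod 2 = 0+0+0+0+0+0+0+1+0+0+0+1+0+0+0 mod 2 = 0
Syndrome = 1000
Column 1 of H equals this syndrome → error at bit 1 (1-indexed).
Flip bit 1: 110110110001000 → 010110110001000
Extract data bits at positions {3,5,6,7,9,10,11,12,13,14,15}: 01010001000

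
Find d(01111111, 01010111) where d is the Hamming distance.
XOR = 00101000, count of 1s = 2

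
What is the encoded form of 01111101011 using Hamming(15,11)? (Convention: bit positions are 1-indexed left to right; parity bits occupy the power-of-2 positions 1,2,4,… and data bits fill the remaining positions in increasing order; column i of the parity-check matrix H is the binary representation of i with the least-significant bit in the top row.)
Codeword c = d · G (mod 2), d = 01111101011:
  c[0] = d·G[:,0] = (01111101011)·(11011010101) mod 2 = 0+1+0+1+1+0+0+0+0+0+1 mod 2 = 0
  c[1] = d·G[:,1] = (01111101011)·(10110110011) mod 2 = 0+0+1+1+0+1+0+0+0+1+1 mod 2 = 1
  c[2] = d·G[:,2] = (01111101011)·(10000000000) mod 2 = 0+0+0+0+0+0+0+0+0+0+0 mod 2 = 0
  c[3] = d·G[:,3] = (01111101011)·(01110001111) mod 2 = 0+1+1+1+0+0+0+1+0+1+1 mod 2 = 0
  c[4] = d·G[:,4] = (01111101011)·(01000000000) mod 2 = 0+1+0+0+0+0+0+0+0+0+0 mod 2 = 1
  c[5] = d·G[:,5] = (01111101011)·(00100000000) mod 2 = 0+0+1+0+0+0+0+0+0+0+0 mod 2 = 1
  c[6] = d·G[:,6] = (01111101011)·(00010000000) mod 2 = 0+0+0+1+0+0+0+0+0+0+0 mod 2 = 1
  c[7] = d·G[:,7] = (01111101011)·(00001111111) mod 2 = 0+0+0+0+1+1+0+1+0+1+1 mod 2 = 1
  c[8] = d·G[:,8] = (01111101011)·(00001000000) mod 2 = 0+0+0+0+1+0+0+0+0+0+0 mod 2 = 1
  c[9] = d·G[:,9] = (01111101011)·(00000100000) mod 2 = 0+0+0+0+0+1+0+0+0+0+0 mod 2 = 1
  c[10] = d·G[:,10] = (01111101011)·(00000010000) mod 2 = 0+0+0+0+0+0+0+0+0+0+0 mod 2 = 0
  c[11] = d·G[:,11] = (01111101011)·(00000001000) mod 2 = 0+0+0+0+0+0+0+1+0+0+0 mod 2 = 1
  c[12] = d·G[:,12] = (01111101011)·(00000000100) mod 2 = 0+0+0+0+0+0+0+0+0+0+0 mod 2 = 0
  c[13] = d·G[:,13] = (01111101011)·(00000000010) mod 2 = 0+0+0+0+0+0+0+0+0+1+0 mod 2 = 1
  c[14] = d·G[:,14] = (01111101011)·(00000000001) mod 2 = 0+0+0+0+0+0+0+0+0+0+1 mod 2 = 1
Codeword = 010011111101011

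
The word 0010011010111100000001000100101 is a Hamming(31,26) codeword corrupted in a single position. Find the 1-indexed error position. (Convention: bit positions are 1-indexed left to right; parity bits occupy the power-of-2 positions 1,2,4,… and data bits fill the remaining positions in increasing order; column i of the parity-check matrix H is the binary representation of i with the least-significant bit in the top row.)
Syndrome s = H · r^T (mod 2), r = 0010011010111100000001000100101:
  s[0] = (1010101010101010101010101010101)·(0010011010111100000001000100101) mod 2 = 0+0+1+0+0+0+1+0+1+0+1+0+1+0+0+0+0+0+0+0+0+0+0+0+0+0+0+0+1+0+1 mod 2 = 1
  s[1] = (0110011001100110011001100110011)·(0010011010111100000001000100101) mod 2 = 0+0+1+0+0+1+1+0+0+0+1+0+0+1+0+0+0+0+0+0+0+1+0+0+0+1+0+0+0+0+1 mod 2 = 0
  s[2] = (0001111000011110000111100001111)·(0010011010111100000001000100101) mod 2 = 0+0+0+0+0+1+1+0+0+0+0+1+1+1+0+0+0+0+0+0+0+1+0+0+0+0+0+0+1+0+1 mod 2 = 0
  s[3] = (0000000111111110000000011111111)·(0010011010111100000001000100101) mod 2 = 0+0+0+0+0+0+0+0+1+0+1+1+1+1+0+0+0+0+0+0+0+0+0+0+0+1+0+0+1+0+1 mod 2 = 0
  s[4] = (0000000000000001111111111111111)·(0010011010111100000001000100101) mod 2 = 0+0+0+0+0+0+0+0+0+0+0+0+0+0+0+0+0+0+0+0+0+1+0+0+0+1+0+0+1+0+1 mod 2 = 0
Syndrome = 10000
Column i of H is the binary representation of i, so the syndrome is the binary index of the flipped bit.
Read s = 10000 with s[0] as LSB: 1·2^0 + 0·2^1 + 0·2^2 + 0·2^3 + 0·2^4 = 1.
Error is at bit position 1.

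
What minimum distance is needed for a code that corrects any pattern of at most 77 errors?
Correcting t errors requires d_min ≥ 2t + 1 = 2·77 + 1 = 155.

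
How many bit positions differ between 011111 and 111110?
XOR = 100001, count of 1s = 2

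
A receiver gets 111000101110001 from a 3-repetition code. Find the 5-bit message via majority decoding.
Split into 3-bit blocks and majority-vote each:
  block 1 = 111: 3 ones, 0 zeros → 1
  block 2 = 000: 0 ones, 3 zeros → 0
  block 3 = 101: 2 ones, 1 zeros → 1
  block 4 = 110: 2 ones, 1 zeros → 1
  block 5 = 001: 1 ones, 2 zeros → 0
Decoded = 10110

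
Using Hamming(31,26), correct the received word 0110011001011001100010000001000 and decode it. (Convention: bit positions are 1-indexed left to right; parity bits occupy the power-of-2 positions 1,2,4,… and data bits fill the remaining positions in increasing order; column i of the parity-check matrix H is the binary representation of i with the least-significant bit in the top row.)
Syndrome s = H · r^T (mod 2), r = 0110011001011001100010000001000:
  s[0] = (1010101010101010101010101010101)·(0110011001011001100010000001000) mod 2 = 0+0+1+0+0+0+1+0+0+0+0+0+1+0+0+0+1+0+0+0+1+0+0+0+0+0+0+0+0+0+0 mod 2 = 1
  s[1] = (0110011001100110011001100110011)·(0110011001011001100010000001000) mod 2 = 0+1+1+0+0+1+1+0+0+1+0+0+0+0+0+0+0+0+0+0+0+0+0+0+0+0+0+0+0+0+0 mod 2 = 1
  s[2] = (0001111000011110000111100001111)·(0110011001011001100010000001000) mod 2 = 0+0+0+0+0+1+1+0+0+0+0+1+1+0+0+0+0+0+0+0+1+0+0+0+0+0+0+1+0+0+0 mod 2 = 0
  s[3] = (0000000111111110000000011111111)·(0110011001011001100010000001000) mod 2 = 0+0+0+0+0+0+0+0+0+1+0+1+1+0+0+0+0+0+0+0+0+0+0+0+0+0+0+1+0+0+0 mod 2 = 0
  s[4] = (0000000000000001111111111111111)·(0110011001011001100010000001000) mod 2 = 0+0+0+0+0+0+0+0+0+0+0+0+0+0+0+1+1+0+0+0+1+0+0+0+0+0+0+1+0+0+0 mod 2 = 0
Syndrome = 11000
Column 3 of H equals this syndrome → error at bit 3 (1-indexed).
Flip bit 3: 0110011001011001100010000001000 → 0100011001011001100010000001000
Extract data bits at positions {3,5,6,7,9,10,11,12,13,14,15,17,18,19,20,21,22,23,24,25,26,27,28,29,30,31}: 00110101100100010000001000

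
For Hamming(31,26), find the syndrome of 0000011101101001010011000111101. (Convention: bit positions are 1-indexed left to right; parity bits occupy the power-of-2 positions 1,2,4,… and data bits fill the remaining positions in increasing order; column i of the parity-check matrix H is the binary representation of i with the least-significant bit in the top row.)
Syndrome s = H · r^T (mod 2), r = 0000011101101001010011000111101:
  s[0] = (1010101010101010101010101010101)·(0000011101101001010011000111101) mod 2 = 0+0+0+0+0+0+1+0+0+0+1+0+1+0+0+0+0+0+0+0+1+0+0+0+0+0+1+0+1+0+1 mod 2 = 1
  s[1] = (0110011001100110011001100110011)·(0000011101101001010011000111101) mod 2 = 0+0+0+0+0+1+1+0+0+1+1+0+0+0+0+0+0+1+0+0+0+1+0+0+0+1+1+0+0+0+1 mod 2 = 1
  s[2] = (0001111000011110000111100001111)·(0000011101101001010011000111101) mod 2 = 0+0+0+0+0+1+1+0+0+0+0+0+1+0+0+0+0+0+0+0+1+1+0+0+0+0+0+1+1+0+1 mod 2 = 0
  s[3] = (0000000111111110000000011111111)·(0000011101101001010011000111101) mod 2 = 0+0+0+0+0+0+0+1+0+1+1+0+1+0+0+0+0+0+0+0+0+0+0+0+0+1+1+1+1+0+1 mod 2 = 1
  s[4] = (0000000000000001111111111111111)·(0000011101101001010011000111101) mod 2 = 0+0+0+0+0+0+0+0+0+0+0+0+0+0+0+1+0+1+0+0+1+1+0+0+0+1+1+1+1+0+1 mod 2 = 1
Syndrome = 11011
Non-zero syndrome: error at position 27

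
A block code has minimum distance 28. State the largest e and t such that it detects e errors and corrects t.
(a) Detection requires d_min ≥ e+1, so e ≤ d_min − 1 = 27.
(b) Correction requires d_min ≥ 2t+1, so t ≤ ⌊(d_min − 1)/2⌋ = ⌊27/2⌋ = 13.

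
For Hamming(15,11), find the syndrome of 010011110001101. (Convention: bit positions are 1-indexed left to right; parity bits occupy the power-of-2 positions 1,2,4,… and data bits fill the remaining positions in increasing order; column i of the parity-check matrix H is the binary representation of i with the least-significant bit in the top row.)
Syndrome s = H · r^T (mod 2), r = 010011110001101:
  s[0] = (101010101010101)·(010011110001101) mod 2 = 0+0+0+0+1+0+1+0+0+0+0+0+1+0+1 mod 2 = 0
  s[1] = (011001100110011)·(010011110001101) mod 2 = 0+1+0+0+0+1+1+0+0+0+0+0+0+0+1 mod 2 = 0
  s[2] = (000111100001111)·(010011110001101) mod 2 = 0+0+0+0+1+1+1+0+0+0+0+1+1+0+1 mod 2 = 0
  s[3] = (000000011111111)·(010011110001101) mod 2 = 0+0+0+0+0+0+0+1+0+0+0+1+1+0+1 mod 2 = 0
Syndrome = 0000
s = 0: no error detected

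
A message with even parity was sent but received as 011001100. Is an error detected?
Sum of received bits: 0+1+1+0+0+1+1+0+0 = 4; 4 mod 2 = 0. Result is 0 → no error detected.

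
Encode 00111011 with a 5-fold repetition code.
Repeat each bit 5× and concatenate:
0→00000  0→00000  1→11111  1→11111  1→11111  0→00000  1→11111  1→11111
Codeword = 0000000000111111111111111000001111111111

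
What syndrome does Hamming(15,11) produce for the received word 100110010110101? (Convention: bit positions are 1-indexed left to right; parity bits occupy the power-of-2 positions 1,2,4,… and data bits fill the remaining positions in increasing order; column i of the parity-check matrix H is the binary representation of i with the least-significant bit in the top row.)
Syndrome s = H · r^T (mod 2), r = 100110010110101:
  s[0] = (101010101010101)·(100110010110101) mod 2 = 1+0+0+0+1+0+0+0+0+0+1+0+1+0+1 mod 2 = 1
  s[1] = (011001100110011)·(100110010110101) mod 2 = 0+0+0+0+0+0+0+0+0+1+1+0+0+0+1 mod 2 = 1
  s[2] = (000111100001111)·(100110010110101) mod 2 = 0+0+0+1+1+0+0+0+0+0+0+0+1+0+1 mod 2 = 0
  s[3] = (000000011111111)·(100110010110101) mod 2 = 0+0+0+0+0+0+0+1+0+1+1+0+1+0+1 mod 2 = 1
Syndrome = 1101
Non-zero syndrome: error at position 11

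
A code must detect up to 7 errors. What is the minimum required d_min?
Detecting e errors requires d_min ≥ e + 1 = 7 + 1 = 8.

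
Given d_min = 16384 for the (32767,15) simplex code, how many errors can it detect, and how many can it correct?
Detection only: up to d_min − 1 = 16383 errors.
Correction: up to ⌊(d_min − 1)/2⌋ = ⌊16383/2⌋ = 8191 errors.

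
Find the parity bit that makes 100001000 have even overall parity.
Sum of data bits: 1+0+0+0+0+1+0+0+0 = 2.
2 mod 2 = 0, so parity bit = 0.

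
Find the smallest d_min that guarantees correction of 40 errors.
Correcting t errors requires d_min ≥ 2t + 1 = 2·40 + 1 = 81.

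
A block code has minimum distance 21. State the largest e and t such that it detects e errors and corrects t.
(a) Detection requires d_min ≥ e+1, so e ≤ d_min − 1 = 20.
(b) Correction requires d_min ≥ 2t+1, so t ≤ ⌊(d_min − 1)/2⌋ = ⌊20/2⌋ = 10.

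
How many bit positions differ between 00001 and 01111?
XOR = 01110, count of 1s = 3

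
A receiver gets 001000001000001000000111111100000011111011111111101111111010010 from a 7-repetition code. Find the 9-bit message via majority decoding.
Split into 7-bit blocks and majority-vote each:
  block 1 = 0010000: 1 ones, 6 zeros → 0
  block 2 = 0100000: 1 ones, 6 zeros → 0
  block 3 = 1000000: 1 ones, 6 zeros → 0
  block 4 = 1111111: 7 ones, 0 zeros → 1
  block 5 = 0000001: 1 ones, 6 zeros → 0
  block 6 = 1111011: 6 ones, 1 zeros → 1
  block 7 = 1111111: 7 ones, 0 zeros → 1
  block 8 = 0111111: 6 ones, 1 zeros → 1
  block 9 = 1010010: 3 ones, 4 zeros → 0
Decoded = 000101110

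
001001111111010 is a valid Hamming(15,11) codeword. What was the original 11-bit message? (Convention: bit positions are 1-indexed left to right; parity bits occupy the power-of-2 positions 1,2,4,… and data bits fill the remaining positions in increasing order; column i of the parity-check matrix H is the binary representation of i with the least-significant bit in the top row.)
Parity bits occupy power-of-2 positions; data bits are at positions {3,5,6,7,9,10,11,12,13,14,15} (1-indexed).
Extract: c[3]=1 c[5]=0 c[6]=1 c[7]=1 c[9]=1 c[10]=1 c[11]=1 c[12]=1 c[13]=0 c[14]=1 c[15]=0
Data = 10111111010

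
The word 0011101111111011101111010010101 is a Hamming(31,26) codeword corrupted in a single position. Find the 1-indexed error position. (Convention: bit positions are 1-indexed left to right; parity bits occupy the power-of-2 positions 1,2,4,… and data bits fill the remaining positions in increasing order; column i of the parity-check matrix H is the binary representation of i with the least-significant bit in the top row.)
Syndrome s = H · r^T (mod 2), r = 0011101111111011101111010010101:
  s[0] = (1010101010101010101010101010101)·(0011101111111011101111010010101) mod 2 = 0+0+1+0+1+0+1+0+1+0+1+0+1+0+1+0+1+0+1+0+1+0+0+0+0+0+1+0+1+0+1 mod 2 = 1
  s[1] = (0110011001100110011001100110011)·(0011101111111011101111010010101) mod 2 = 0+0+1+0+0+0+1+0+0+1+1+0+0+0+1+0+0+0+1+0+0+1+0+0+0+0+1+0+0+0+1 mod 2 = 1
  s[2] = (0001111000011110000111100001111)·(0011101111111011101111010010101) mod 2 = 0+0+0+1+1+0+1+0+0+0+0+1+1+0+1+0+0+0+0+1+1+1+0+0+0+0+0+0+1+0+1 mod 2 = 1
  s[3] = (0000000111111110000000011111111)·(0011101111111011101111010010101) mod 2 = 0+0+0+0+0+0+0+1+1+1+1+1+1+0+1+0+0+0+0+0+0+0+0+1+0+0+1+0+1+0+1 mod 2 = 1
  s[4] = (0000000000000001111111111111111)·(0011101111111011101111010010101) mod 2 = 0+0+0+0+0+0+0+0+0+0+0+0+0+0+0+1+1+0+1+1+1+1+0+1+0+0+1+0+1+0+1 mod 2 = 0
Syndrome = 11110
Column i of H is the binary representation of i, so the syndrome is the binary index of the flipped bit.
Read s = 11110 with s[0] as LSB: 1·2^0 + 1·2^1 + 1·2^2 + 1·2^3 + 0·2^4 = 15.
Error is at bit position 15.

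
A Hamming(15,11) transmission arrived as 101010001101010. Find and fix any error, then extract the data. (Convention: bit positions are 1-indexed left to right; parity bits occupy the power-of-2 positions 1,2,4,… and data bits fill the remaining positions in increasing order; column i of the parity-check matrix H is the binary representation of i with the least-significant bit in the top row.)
Syndrome s = H · r^T (mod 2), r = 101010001101010:
  s[0] = (101010101010101)·(101010001101010) mod 2 = 1+0+1+0+1+0+0+0+1+0+0+0+0+0+0 mod 2 = 0
  s[1] = (011001100110011)·(101010001101010) mod 2 = 0+0+1+0+0+0+0+0+0+1+0+0+0+1+0 mod 2 = 1
  s[2] = (000111100001111)·(101010001101010) mod 2 = 0+0+0+0+1+0+0+0+0+0+0+1+0+1+0 mod 2 = 1
  s[3] = (000000011111111)·(101010001101010) mod 2 = 0+0+0+0+0+0+0+0+1+1+0+1+0+1+0 mod 2 = 0
Syndrome = 0110
Column 6 of H equals this syndrome → error at bit 6 (1-indexed).
Flip bit 6: 101010001101010 → 101011001101010
Extract data bits at positions {3,5,6,7,9,10,11,12,13,14,15}: 11101101010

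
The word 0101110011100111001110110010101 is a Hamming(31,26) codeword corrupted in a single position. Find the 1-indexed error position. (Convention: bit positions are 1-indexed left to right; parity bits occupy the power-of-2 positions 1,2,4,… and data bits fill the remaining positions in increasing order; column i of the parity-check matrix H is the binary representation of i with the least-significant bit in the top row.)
Syndrome s = H · r^T (mod 2), r = 0101110011100111001110110010101:
  s[0] = (1010101010101010101010101010101)·(0101110011100111001110110010101) mod 2 = 0+0+0+0+1+0+0+0+1+0+1+0+0+0+1+0+0+0+1+0+1+0+1+0+0+0+1+0+1+0+1 mod 2 = 0
  s[1] = (0110011001100110011001100110011)·(0101110011100111001110110010101) mod 2 = 0+1+0+0+0+1+0+0+0+1+1+0+0+1+1+0+0+0+1+0+0+0+1+0+0+0+1+0+0+0+1 mod 2 = 0
  s[2] = (0001111000011110000111100001111)·(0101110011100111001110110010101) mod 2 = 0+0+0+1+1+1+0+0+0+0+0+0+0+1+1+0+0+0+0+1+1+0+1+0+0+0+0+0+1+0+1 mod 2 = 0
  s[3] = (0000000111111110000000011111111)·(0101110011100111001110110010101) mod 2 = 0+0+0+0+0+0+0+0+1+1+1+0+0+1+1+0+0+0+0+0+0+0+0+1+0+0+1+0+1+0+1 mod 2 = 1
  s[4] = (0000000000000001111111111111111)·(0101110011100111001110110010101) mod 2 = 0+0+0+0+0+0+0+0+0+0+0+0+0+0+0+1+0+0+1+1+1+0+1+1+0+0+1+0+1+0+1 mod 2 = 1
Syndrome = 00011
Column i of H is the binary representation of i, so the syndrome is the binary index of the flipped bit.
Read s = 00011 with s[0] as LSB: 0·2^0 + 0·2^1 + 0·2^2 + 1·2^3 + 1·2^4 = 24.
Error is at bit position 24.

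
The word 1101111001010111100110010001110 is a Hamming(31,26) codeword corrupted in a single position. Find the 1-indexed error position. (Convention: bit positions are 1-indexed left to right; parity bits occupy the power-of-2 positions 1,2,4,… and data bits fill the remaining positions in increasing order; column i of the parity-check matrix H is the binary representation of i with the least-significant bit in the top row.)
Syndrome s = H · r^T (mod 2), r = 1101111001010111100110010001110:
  s[0] = (1010101010101010101010101010101)·(1101111001010111100110010001110) mod 2 = 1+0+0+0+1+0+1+0+0+0+0+0+0+0+1+0+1+0+0+0+1+0+0+0+0+0+0+0+1+0+0 mod 2 = 1
  s[1] = (0110011001100110011001100110011)·(1101111001010111100110010001110) mod 2 = 0+1+0+0+0+1+1+0+0+1+0+0+0+1+1+0+0+0+0+0+0+0+0+0+0+0+0+0+0+1+0 mod 2 = 1
  s[2] = (0001111000011110000111100001111)·(1101111001010111100110010001110) mod 2 = 0+0+0+1+1+1+1+0+0+0+0+1+0+1+1+0+0+0+0+1+1+0+0+0+0+0+0+1+1+1+0 mod 2 = 0
  s[3] = (0000000111111110000000011111111)·(1101111001010111100110010001110) mod 2 = 0+0+0+0+0+0+0+0+0+1+0+1+0+1+1+0+0+0+0+0+0+0+0+1+0+0+0+1+1+1+0 mod 2 = 0
  s[4] = (0000000000000001111111111111111)·(1101111001010111100110010001110) mod 2 = 0+0+0+0+0+0+0+0+0+0+0+0+0+0+0+1+1+0+0+1+1+0+0+1+0+0+0+1+1+1+0 mod 2 = 0
Syndrome = 11000
Column i of H is the binary representation of i, so the syndrome is the binary index of the flipped bit.
Read s = 11000 with s[0] as LSB: 1·2^0 + 1·2^1 + 0·2^2 + 0·2^3 + 0·2^4 = 3.
Error is at bit position 3.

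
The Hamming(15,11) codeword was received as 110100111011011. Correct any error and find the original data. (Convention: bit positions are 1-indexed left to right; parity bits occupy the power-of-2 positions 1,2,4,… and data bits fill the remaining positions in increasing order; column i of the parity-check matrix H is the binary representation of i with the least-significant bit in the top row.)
Syndrome s = H · r^T (mod 2), r = 110100111011011:
  s[0] = (101010101010101)·(110100111011011) mod 2 = 1+0+0+0+0+0+1+0+1+0+1+0+0+0+1 mod 2 = 1
  s[1] = (011001100110011)·(110100111011011) mod 2 = 0+1+0+0+0+0+1+0+0+0+1+0+0+1+1 mod 2 = 1
  s[2] = (000111100001111)·(110100111011011) mod 2 = 0+0+0+1+0+0+1+0+0+0+0+1+0+1+1 mod 2 = 1
  s[3] = (000000011111111)·(110100111011011) mod 2 = 0+0+0+0+0+0+0+1+1+0+1+1+0+1+1 mod 2 = 0
Syndrome = 1110
Column 7 of H equals this syndrome → error at bit 7 (1-indexed).
Flip bit 7: 110100111011011 → 110100011011011
Extract data bits at positions {3,5,6,7,9,10,11,12,13,14,15}: 00001011011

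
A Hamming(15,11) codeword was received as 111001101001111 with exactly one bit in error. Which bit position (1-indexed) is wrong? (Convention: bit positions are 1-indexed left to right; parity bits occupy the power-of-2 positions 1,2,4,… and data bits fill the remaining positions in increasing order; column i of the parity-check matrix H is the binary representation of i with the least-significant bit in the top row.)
Syndrome s = H · r^T (mod 2), r = 111001101001111:
  s[0] = (101010101010101)·(111001101001111) mod 2 = 1+0+1+0+0+0+1+0+1+0+0+0+1+0+1 mod 2 = 0
  s[1] = (011001100110011)·(111001101001111) mod 2 = 0+1+1+0+0+1+1+0+0+0+0+0+0+1+1 mod 2 = 0
  s[2] = (000111100001111)·(111001101001111) mod 2 = 0+0+0+0+0+1+1+0+0+0+0+1+1+1+1 mod 2 = 0
  s[3] = (000000011111111)·(111001101001111) mod 2 = 0+0+0+0+0+0+0+0+1+0+0+1+1+1+1 mod 2 = 1
Syndrome = 0001
Column i of H is the binary representation of i, so the syndrome is the binary index of the flipped bit.
Read s = 0001 with s[0] as LSB: 0·2^0 + 0·2^1 + 0·2^2 + 1·2^3 = 8.
Error is at bit position 8.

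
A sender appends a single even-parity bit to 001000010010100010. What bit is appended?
Sum of data bits: 0+0+1+0+0+0+0+1+0+0+1+0+1+0+0+0+1+0 = 5.
5 mod 2 = 1, so parity bit = 1.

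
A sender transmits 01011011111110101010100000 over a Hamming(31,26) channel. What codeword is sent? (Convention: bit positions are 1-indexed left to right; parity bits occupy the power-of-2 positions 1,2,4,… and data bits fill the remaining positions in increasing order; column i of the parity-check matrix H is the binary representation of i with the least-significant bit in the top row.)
Codeword c = d · G (mod 2), d = 01011011111110101010100000:
  c[0] = d·G[:,0] = (01011011111110101010100000)·(11011010101101010101010101) mod 2 = 0+1+0+1+1+0+1+0+1+0+1+1+0+0+0+0+0+0+0+0+0+0+0+0+0+0 mod 2 = 1
  c[1] = d·G[:,1] = (01011011111110101010100000)·(10110110011011001100110011) mod 2 = 0+0+0+1+0+0+1+0+0+1+1+0+1+0+0+0+1+0+0+0+1+0+0+0+0+0 mod 2 = 1
  c[2] = d·G[:,2] = (01011011111110101010100000)·(10000000000000000000000000) mod 2 = 0+0+0+0+0+0+0+0+0+0+0+0+0+0+0+0+0+0+0+0+0+0+0+0+0+0 mod 2 = 0
  c[3] = d·G[:,3] = (01011011111110101010100000)·(01110001111000111100001111) mod 2 = 0+1+0+1+0+0+0+1+1+1+1+0+0+0+1+0+1+0+0+0+0+0+0+0+0+0 mod 2 = 0
  c[4] = d·G[:,4] = (01011011111110101010100000)·(01000000000000000000000000) mod 2 = 0+1+0+0+0+0+0+0+0+0+0+0+0+0+0+0+0+0+0+0+0+0+0+0+0+0 mod 2 = 1
  c[5] = d·G[:,5] = (01011011111110101010100000)·(00100000000000000000000000) mod 2 = 0+0+0+0+0+0+0+0+0+0+0+0+0+0+0+0+0+0+0+0+0+0+0+0+0+0 mod 2 = 0
  c[6] = d·G[:,6] = (01011011111110101010100000)·(00010000000000000000000000) mod 2 = 0+0+0+1+0+0+0+0+0+0+0+0+0+0+0+0+0+0+0+0+0+0+0+0+0+0 mod 2 = 1
  c[7] = d·G[:,7] = (01011011111110101010100000)·(00001111111000000011111111) mod 2 = 0+0+0+0+1+0+1+1+1+1+1+0+0+0+0+0+0+0+1+0+1+0+0+0+0+0 mod 2 = 0
  c[8] = d·G[:,8] = (01011011111110101010100000)·(00001000000000000000000000) mod 2 = 0+0+0+0+1+0+0+0+0+0+0+0+0+0+0+0+0+0+0+0+0+0+0+0+0+0 mod 2 = 1
  c[9] = d·G[:,9] = (01011011111110101010100000)·(00000100000000000000000000) mod 2 = 0+0+0+0+0+0+0+0+0+0+0+0+0+0+0+0+0+0+0+0+0+0+0+0+0+0 mod 2 = 0
  c[10] = d·G[:,10] = (01011011111110101010100000)·(00000010000000000000000000) mod 2 = 0+0+0+0+0+0+1+0+0+0+0+0+0+0+0+0+0+0+0+0+0+0+0+0+0+0 mod 2 = 1
  c[11] = d·G[:,11] = (01011011111110101010100000)·(00000001000000000000000000) mod 2 = 0+0+0+0+0+0+0+1+0+0+0+0+0+0+0+0+0+0+0+0+0+0+0+0+0+0 mod 2 = 1
  c[12] = d·G[:,12] = (01011011111110101010100000)·(00000000100000000000000000) mod 2 = 0+0+0+0+0+0+0+0+1+0+0+0+0+0+0+0+0+0+0+0+0+0+0+0+0+0 mod 2 = 1
  c[13] = d·G[:,13] = (01011011111110101010100000)·(00000000010000000000000000) mod 2 = 0+0+0+0+0+0+0+0+0+1+0+0+0+0+0+0+0+0+0+0+0+0+0+0+0+0 mod 2 = 1
  c[14] = d·G[:,14] = (01011011111110101010100000)·(00000000001000000000000000) mod 2 = 0+0+0+0+0+0+0+0+0+0+1+0+0+0+0+0+0+0+0+0+0+0+0+0+0+0 mod 2 = 1
  c[15] = d·G[:,15] = (01011011111110101010100000)·(00000000000111111111111111) mod 2 = 0+0+0+0+0+0+0+0+0+0+0+1+1+0+1+0+1+0+1+0+1+0+0+0+0+0 mod 2 = 0
  c[16] = d·G[:,16] = (01011011111110101010100000)·(00000000000100000000000000) mod 2 = 0+0+0+0+0+0+0+0+0+0+0+1+0+0+0+0+0+0+0+0+0+0+0+0+0+0 mod 2 = 1
  c[17] = d·G[:,17] = (01011011111110101010100000)·(00000000000010000000000000) mod 2 = 0+0+0+0+0+0+0+0+0+0+0+0+1+0+0+0+0+0+0+0+0+0+0+0+0+0 mod 2 = 1
  c[18] = d·G[:,18] = (01011011111110101010100000)·(00000000000001000000000000) mod 2 = 0+0+0+0+0+0+0+0+0+0+0+0+0+0+0+0+0+0+0+0+0+0+0+0+0+0 mod 2 = 0
  c[19] = d·G[:,19] = (01011011111110101010100000)·(00000000000000100000000000) mod 2 = 0+0+0+0+0+0+0+0+0+0+0+0+0+0+1+0+0+0+0+0+0+0+0+0+0+0 mod 2 = 1
  c[20] = d·G[:,20] = (01011011111110101010100000)·(00000000000000010000000000) mod 2 = 0+0+0+0+0+0+0+0+0+0+0+0+0+0+0+0+0+0+0+0+0+0+0+0+0+0 mod 2 = 0
  c[21] = d·G[:,21] = (01011011111110101010100000)·(00000000000000001000000000) mod 2 = 0+0+0+0+0+0+0+0+0+0+0+0+0+0+0+0+1+0+0+0+0+0+0+0+0+0 mod 2 = 1
  c[22] = d·G[:,22] = (01011011111110101010100000)·(00000000000000000100000000) mod 2 = 0+0+0+0+0+0+0+0+0+0+0+0+0+0+0+0+0+0+0+0+0+0+0+0+0+0 mod 2 = 0
  c[23] = d·G[:,23] = (01011011111110101010100000)·(00000000000000000010000000) mod 2 = 0+0+0+0+0+0+0+0+0+0+0+0+0+0+0+0+0+0+1+0+0+0+0+0+0+0 mod 2 = 1
  c[24] = d·G[:,24] = (01011011111110101010100000)·(00000000000000000001000000) mod 2 = 0+0+0+0+0+0+0+0+0+0+0+0+0+0+0+0+0+0+0+0+0+0+0+0+0+0 mod 2 = 0
  c[25] = d·G[:,25] = (01011011111110101010100000)·(00000000000000000000100000) mod 2 = 0+0+0+0+0+0+0+0+0+0+0+0+0+0+0+0+0+0+0+0+1+0+0+0+0+0 mod 2 = 1
  c[26] = d·G[:,26] = (01011011111110101010100000)·(00000000000000000000010000) mod 2 = 0+0+0+0+0+0+0+0+0+0+0+0+0+0+0+0+0+0+0+0+0+0+0+0+0+0 mod 2 = 0
  c[27] = d·G[:,27] = (01011011111110101010100000)·(00000000000000000000001000) mod 2 = 0+0+0+0+0+0+0+0+0+0+0+0+0+0+0+0+0+0+0+0+0+0+0+0+0+0 mod 2 = 0
  c[28] = d·G[:,28] = (01011011111110101010100000)·(00000000000000000000000100) mod 2 = 0+0+0+0+0+0+0+0+0+0+0+0+0+0+0+0+0+0+0+0+0+0+0+0+0+0 mod 2 = 0
  c[29] = d·G[:,29] = (01011011111110101010100000)·(00000000000000000000000010) mod 2 = 0+0+0+0+0+0+0+0+0+0+0+0+0+0+0+0+0+0+0+0+0+0+0+0+0+0 mod 2 = 0
  c[30] = d·G[:,30] = (01011011111110101010100000)·(00000000000000000000000001) mod 2 = 0+0+0+0+0+0+0+0+0+0+0+0+0+0+0+0+0+0+0+0+0+0+0+0+0+0 mod 2 = 0
Codeword = 1100101010111110110101010100000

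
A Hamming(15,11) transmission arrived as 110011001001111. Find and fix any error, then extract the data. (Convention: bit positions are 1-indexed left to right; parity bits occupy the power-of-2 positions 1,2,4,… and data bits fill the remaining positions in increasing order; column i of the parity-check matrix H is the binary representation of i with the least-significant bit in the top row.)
Syndrome s = H · r^T (mod 2), r = 110011001001111:
  s[0] = (101010101010101)·(110011001001111) mod 2 = 1+0+0+0+1+0+0+0+1+0+0+0+1+0+1 mod 2 = 1
  s[1] = (011001100110011)·(110011001001111) mod 2 = 0+1+0+0+0+1+0+0+0+0+0+0+0+1+1 mod 2 = 0
  s[2] = (000111100001111)·(110011001001111) mod 2 = 0+0+0+0+1+1+0+0+0+0+0+1+1+1+1 mod 2 = 0
  s[3] = (000000011111111)·(110011001001111) mod 2 = 0+0+0+0+0+0+0+0+1+0+0+1+1+1+1 mod 2 = 1
Syndrome = 1001
Column 9 of H equals this syndrome → error at bit 9 (1-indexed).
Flip bit 9: 110011001001111 → 110011000001111
Extract data bits at positions {3,5,6,7,9,10,11,12,13,14,15}: 01100001111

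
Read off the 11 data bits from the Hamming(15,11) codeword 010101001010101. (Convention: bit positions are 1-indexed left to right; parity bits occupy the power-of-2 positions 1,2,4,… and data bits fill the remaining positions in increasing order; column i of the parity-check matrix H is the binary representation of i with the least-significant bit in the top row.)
Parity bits occupy power-of-2 positions; data bits are at positions {3,5,6,7,9,10,11,12,13,14,15} (1-indexed).
Extract: c[3]=0 c[5]=0 c[6]=1 c[7]=0 c[9]=1 c[10]=0 c[11]=1 c[12]=0 c[13]=1 c[14]=0 c[15]=1
Data = 00101010101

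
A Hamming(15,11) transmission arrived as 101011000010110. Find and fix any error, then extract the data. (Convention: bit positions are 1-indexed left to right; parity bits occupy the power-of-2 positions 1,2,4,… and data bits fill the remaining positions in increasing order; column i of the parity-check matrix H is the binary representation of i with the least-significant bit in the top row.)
Syndrome s = H · r^T (mod 2), r = 101011000010110:
  s[0] = (101010101010101)·(101011000010110) mod 2 = 1+0+1+0+1+0+0+0+0+0+1+0+1+0+0 mod 2 = 1
  s[1] = (011001100110011)·(101011000010110) mod 2 = 0+0+1+0+0+1+0+0+0+0+1+0+0+1+0 mod 2 = 0
  s[2] = (000111100001111)·(101011000010110) mod 2 = 0+0+0+0+1+1+0+0+0+0+0+0+1+1+0 mod 2 = 0
  s[3] = (000000011111111)·(101011000010110) mod 2 = 0+0+0+0+0+0+0+0+0+0+1+0+1+1+0 mod 2 = 1
Syndrome = 1001
Column 9 of H equals this syndrome → error at bit 9 (1-indexed).
Flip bit 9: 101011000010110 → 101011001010110
Extract data bits at positions {3,5,6,7,9,10,11,12,13,14,15}: 11101010110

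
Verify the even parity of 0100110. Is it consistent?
Sum of all bits: 0+1+0+0+1+1+0 = 3; 3 mod 2 = 1. Result is 1 → parity error detected.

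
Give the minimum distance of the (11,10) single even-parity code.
d_min = 2 (flipping one data bit also flips the parity bit, so the two closest codewords differ in exactly 2 positions).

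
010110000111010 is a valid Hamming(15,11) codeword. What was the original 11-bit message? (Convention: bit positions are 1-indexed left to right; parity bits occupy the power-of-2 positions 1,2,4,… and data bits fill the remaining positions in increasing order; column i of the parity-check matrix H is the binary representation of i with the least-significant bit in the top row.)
Parity bits occupy power-of-2 positions; data bits are at positions {3,5,6,7,9,10,11,12,13,14,15} (1-indexed).
Extract: c[3]=0 c[5]=1 c[6]=0 c[7]=0 c[9]=0 c[10]=1 c[11]=1 c[12]=1 c[13]=0 c[14]=1 c[15]=0
Data = 01000111010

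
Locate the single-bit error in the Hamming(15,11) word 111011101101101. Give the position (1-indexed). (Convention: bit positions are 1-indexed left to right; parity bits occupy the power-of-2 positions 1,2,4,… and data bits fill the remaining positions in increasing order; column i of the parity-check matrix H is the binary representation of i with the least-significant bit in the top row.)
Syndrome s = H · r^T (mod 2), r = 111011101101101:
  s[0] = (101010101010101)·(111011101101101) mod 2 = 1+0+1+0+1+0+1+0+1+0+0+0+1+0+1 mod 2 = 1
  s[1] = (011001100110011)·(111011101101101) mod 2 = 0+1+1+0+0+1+1+0+0+1+0+0+0+0+1 mod 2 = 0
  s[2] = (000111100001111)·(111011101101101) mod 2 = 0+0+0+0+1+1+1+0+0+0+0+1+1+0+1 mod 2 = 0
  s[3] = (000000011111111)·(111011101101101) mod 2 = 0+0+0+0+0+0+0+0+1+1+0+1+1+0+1 mod 2 = 1
Syndrome = 1001
Column i of H is the binary representation of i, so the syndrome is the binary index of the flipped bit.
Read s = 1001 with s[0] as LSB: 1·2^0 + 0·2^1 + 0·2^2 + 1·2^3 = 9.
Error is at bit position 9.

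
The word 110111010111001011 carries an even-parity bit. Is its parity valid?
Sum of all bits: 1+1+0+1+1+1+0+1+0+1+1+1+0+0+1+0+1+1 = 12; 12 mod 2 = 0. Result is 0 → valid parity.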